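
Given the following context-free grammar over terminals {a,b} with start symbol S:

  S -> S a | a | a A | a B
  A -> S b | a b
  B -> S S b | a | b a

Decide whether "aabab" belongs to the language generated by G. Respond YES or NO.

Convert to CNF:
  S -> S T1 | T1 A | T1 B | a
  A -> S T0 | T1 T0
  B -> S X2 | T0 T1 | a
  T0 -> b
  T1 -> a
  X2 -> S T0

CYK table (by increasing span):
  [0..0]={B,S,T1}  "a"  orig:{B,S}
  [1..1]={B,S,T1}  "a"  orig:{B,S}
  [2..2]={T0}  "b"  orig:{}
  [3..3]={B,S,T1}  "a"  orig:{B,S}
  [4..4]={T0}  "b"  orig:{}
  [0..1]={S}  "aa"
  [1..2]={A,X2}  "ab"  orig:{A}
  [2..3]={B}  "ba"
  [3..4]={A,X2}  "ab"  orig:{A}
  [0..2]={A,B,S,X2}  "aab"  orig:{A,B,S}
  [1..3]={S}  "aba"
  [2..4]=∅  "bab"
  [0..3]={S}  "aaba"
  [1..4]={A,X2}  "abab"  orig:{A}
  [0..4]={A,B,S,X2}  "aabab"  orig:{A,B,S}

S ∈ T[0,4] ⇒ YES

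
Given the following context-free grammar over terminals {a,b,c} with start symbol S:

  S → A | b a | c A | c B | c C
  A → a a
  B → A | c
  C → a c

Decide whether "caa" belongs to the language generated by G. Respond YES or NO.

Convert to CNF:
  S -> T0 T0 | T1 A | T1 B | T1 C | T2 T0
  A -> T0 T0
  B -> T0 T0 | c
  C -> T0 T1
  T0 -> a
  T1 -> c
  T2 -> b

Fill CYK table bottom-up:
  T[0,0] 'c' = {B,T1}  orig:{B}
  T[1,1] 'a' = {T0}  orig:{}
  T[2,2] 'a' = {T0}  orig:{}
  T[0,1] 'ca' = ∅
  T[1,2] 'aa' = {A,B,S}
  T[0,2] 'caa' = {S}

S ∈ T[0,2] ⇒ YES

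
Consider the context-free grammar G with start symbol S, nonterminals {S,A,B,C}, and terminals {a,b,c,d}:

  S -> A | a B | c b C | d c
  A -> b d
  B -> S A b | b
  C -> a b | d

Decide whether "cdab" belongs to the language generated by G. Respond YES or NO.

CNF form of G:
  S -> T0 T1 | T1 T3 | T2 B | T3 X5
  A -> T0 T1
  B -> S X4 | b
  C -> T2 T0 | d
  T0 -> b
  T1 -> d
  T2 -> a
  T3 -> c
  X4 -> A T0
  X5 -> T0 C

CYK fill:
  [0..0]={T3}  "c"  orig:{}
  [1..1]={C,T1}  "d"  orig:{C}
  [2..2]={T2}  "a"  orig:{}
  [3..3]={B,T0}  "b"  orig:{B}
  [0..1]=∅  "cd"
  [1..2]=∅  "da"
  [2..3]={C,S}  "ab"
  [0..2]=∅  "cda"
  [1..3]=∅  "dab"
  [0..3]=∅  "cdab"

S ∉ T[0,3] ⇒ NO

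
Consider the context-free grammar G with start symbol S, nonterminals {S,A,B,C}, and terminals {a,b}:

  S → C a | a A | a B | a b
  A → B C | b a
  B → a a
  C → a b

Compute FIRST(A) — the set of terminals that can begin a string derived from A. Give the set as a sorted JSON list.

FIRST iteration:
pass 1:
  A via A→b a: +{b}
  B via B→a a: +{a}
  C via C→a b: +{a}
  S via S→C a: +{a}
  FIRST(S)={a}  FIRST(A)={b}  FIRST(B)={a}  FIRST(C)={a}
pass 2:
  A via A→B C: +{a}
  FIRST(S)={a}  FIRST(A)={a,b}  FIRST(B)={a}  FIRST(C)={a}
pass 3: done
  FIRST(S)={a}  FIRST(A)={a,b}  FIRST(B)={a}  FIRST(C)={a}

FIRST(A) = ["a", "b"]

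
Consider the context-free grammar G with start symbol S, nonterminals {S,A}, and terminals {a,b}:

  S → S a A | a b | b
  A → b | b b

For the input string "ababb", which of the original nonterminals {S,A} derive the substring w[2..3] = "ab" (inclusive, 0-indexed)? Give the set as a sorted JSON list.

CNF form of G:
  S -> S X2 | T1 T0 | b
  A -> T0 T0 | b
  T0 -> b
  T1 -> a
  X2 -> T1 A

Fill CYK table bottom-up — only the sub-triangle for w[2..3]:
  cell(2,2) a: {T1}  orig:{}
  cell(3,3) b: {A,S,T0}  orig:{A,S}
  cell(2,3) ab: {S,X2}  orig:{S}

Original NTs in T[2,3] deriving "ab": ["S"]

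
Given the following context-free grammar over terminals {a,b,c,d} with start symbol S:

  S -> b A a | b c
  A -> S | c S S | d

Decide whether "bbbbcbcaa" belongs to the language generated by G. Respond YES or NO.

Convert to CNF:
  S -> T0 T2 | T0 X5
  A -> T0 T2 | T0 X3 | T2 X4 | d
  T0 -> b
  T1 -> a
  T2 -> c
  X3 -> A T1
  X4 -> S S
  X5 -> A T1

CYK table (by increasing span):
  [0..0]={T0}  "b"  orig:{}
  [1..1]={T0}  "b"  orig:{}
  [2..2]={T0}  "b"  orig:{}
  [3..3]={T0}  "b"  orig:{}
  [4..4]={T2}  "c"  orig:{}
  [5..5]={T0}  "b"  orig:{}
  [6..6]={T2}  "c"  orig:{}
  [7..7]={T1}  "a"  orig:{}
  [8..8]={T1}  "a"  orig:{}
  [0..1]=∅  "bb"
  [1..2]=∅  "bb"
  [2..3]=∅  "bb"
  [3..4]={A,S}  "bc"
  [4..5]=∅  "cb"
  [5..6]={A,S}  "bc"
  [6..7]=∅  "ca"
  [7..8]=∅  "aa"
  [0..2]=∅  "bbb"
  [1..3]=∅  "bbb"
  [2..4]=∅  "bbc"
  [3..5]=∅  "bcb"
  [4..6]=∅  "cbc"
  [5..7]={X3,X5}  "bca"  orig:{}
  [6..8]=∅  "caa"
  [0..3]=∅  "bbbb"
  [1..4]=∅  "bbbc"
  [2..5]=∅  "bbcb"
  [3..6]={X4}  "bcbc"  orig:{}
  [4..7]=∅  "cbca"
  [5..8]=∅  "bcaa"
  [0..4]=∅  "bbbbc"
  [1..5]=∅  "bbbcb"
  [2..6]=∅  "bbcbc"
  [3..7]=∅  "bcbca"
  [4..8]=∅  "cbcaa"
  [0..5]=∅  "bbbbcb"
  [1..6]=∅  "bbbcbc"
  [2..7]=∅  "bbcbca"
  [3..8]=∅  "bcbcaa"
  [0..6]=∅  "bbbbcbc"
  [1..7]=∅  "bbbcbca"
  [2..8]=∅  "bbcbcaa"
  [0..7]=∅  "bbbbcbca"
  [1..8]=∅  "bbbcbcaa"
  [0..8]=∅  "bbbbcbcaa"

S ∉ T[0,8] ⇒ NO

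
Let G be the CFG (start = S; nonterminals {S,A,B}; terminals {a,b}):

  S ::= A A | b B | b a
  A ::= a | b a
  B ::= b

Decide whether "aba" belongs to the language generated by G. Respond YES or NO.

Convert to CNF:
  S -> A A | T0 B | T0 T1
  A -> T0 T1 | a
  B -> b
  T0 -> b
  T1 -> a

Fill CYK table bottom-up:
  [0..0]={A,T1}  "a"  orig:{A}
  [1..1]={B,T0}  "b"  orig:{B}
  [2..2]={A,T1}  "a"  orig:{A}
  [0..1]=∅  "ab"
  [1..2]={A,S}  "ba"
  [0..2]={S}  "aba"

S ∈ T[0,2] ⇒ YES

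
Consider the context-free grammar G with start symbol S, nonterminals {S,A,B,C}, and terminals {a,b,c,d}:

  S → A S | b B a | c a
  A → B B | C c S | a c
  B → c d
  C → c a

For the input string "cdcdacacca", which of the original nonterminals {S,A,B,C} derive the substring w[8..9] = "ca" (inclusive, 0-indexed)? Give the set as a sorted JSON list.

CNF form of G:
  S -> A S | T0 T1 | T3 X5
  A -> B B | C X4 | T1 T0
  B -> T0 T2
  C -> T0 T1
  T0 -> c
  T1 -> a
  T2 -> d
  T3 -> b
  X4 -> T0 S
  X5 -> B T1

CYK fill, restricted to cells inside w[8..9]:
  cell(8,8) c: {T0}  orig:{}
  cell(9,9) a: {T1}  orig:{}
  cell(8,9) ca: {C,S}

Original NTs in T[8,9] deriving "ca": ["C", "S"]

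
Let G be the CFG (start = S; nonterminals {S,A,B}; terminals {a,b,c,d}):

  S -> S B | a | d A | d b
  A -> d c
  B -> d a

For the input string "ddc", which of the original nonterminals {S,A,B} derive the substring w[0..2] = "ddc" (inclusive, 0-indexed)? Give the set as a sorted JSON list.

CNF form of G:
  S -> S B | T0 A | T0 T3 | a
  A -> T0 T1
  B -> T0 T2
  T0 -> d
  T1 -> c
  T2 -> a
  T3 -> b

CYK table (by increasing span) (cells [i..j] with 0 ≤ i ≤ j ≤ 2 only):
  [0..0]={T0}  "d"  orig:{}
  [1..1]={T0}  "d"  orig:{}
  [2..2]={T1}  "c"  orig:{}
  [0..1]=∅  "dd"
  [1..2]={A}  "dc"
  [0..2]={S}  "ddc"

Original NTs in T[0,2] deriving "ddc": ["S"]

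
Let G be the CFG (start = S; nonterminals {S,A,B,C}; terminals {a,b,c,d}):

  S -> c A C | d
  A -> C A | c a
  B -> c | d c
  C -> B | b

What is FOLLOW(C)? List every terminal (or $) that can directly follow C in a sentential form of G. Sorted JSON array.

FIRST sets, iterate to fixpoint:
iter 1:
  A via A→c a: +{c}
  B via B→c: +{c}
  B via B→d c: +{d}
  C via C→B: +{c,d}
  C via C→b: +{b}
  S via S→c A C: +{c}
  S via S→d: +{d}
  FIRST[S]={c,d}  FIRST[A]={c}  FIRST[B]={c,d}  FIRST[C]={b,c,d}
iter 2:
  A via A→C A: +{b,d}
  FIRST[S]={c,d}  FIRST[A]={b,c,d}  FIRST[B]={c,d}  FIRST[C]={b,c,d}
iter 3: (stable)
  FIRST[S]={c,d}  FIRST[A]={b,c,d}  FIRST[B]={c,d}  FIRST[C]={b,c,d}

Compute FOLLOW by fixpoint:
initialize: $ ∈ FOLLOW(S)
round 1:
  A→C A: FOLLOW(C) ⊇ FIRST(A) = {b,c,d}; new: +{b,c,d}
  C→B: FOLLOW(B) ⊇ FOLLOW(C) ⊇ {b,c,d}; new: +{b,c,d}
  S→c A C: FOLLOW(A) ⊇ FIRST(C) = {b,c,d}; new: +{b,c,d}
  S→c A C: FOLLOW(C) ⊇ FOLLOW(S) ⊇ {$}; new: +{$}
  FOLLOW(S)={$}  FOLLOW(A)={b,c,d}  FOLLOW(B)={b,c,d}  FOLLOW(C)={$,b,c,d}
round 2:
  C→B: FOLLOW(B) ⊇ FOLLOW(C) ⊇ {$,b,c,d}; new: +{$}
  FOLLOW(S)={$}  FOLLOW(A)={b,c,d}  FOLLOW(B)={$,b,c,d}  FOLLOW(C)={$,b,c,d}
round 3: (no change)
  FOLLOW(S)={$}  FOLLOW(A)={b,c,d}  FOLLOW(B)={$,b,c,d}  FOLLOW(C)={$,b,c,d}

FOLLOW(C) = ["$", "b", "c", "d"]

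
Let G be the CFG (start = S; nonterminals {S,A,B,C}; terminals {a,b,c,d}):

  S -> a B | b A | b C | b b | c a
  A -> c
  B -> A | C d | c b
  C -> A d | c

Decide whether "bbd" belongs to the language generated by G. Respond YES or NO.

CNF form of G:
  S -> T1 T3 | T2 A | T2 C | T2 T2 | T3 B
  A -> c
  B -> C T0 | T1 T2 | c
  C -> A T0 | c
  T0 -> d
  T1 -> c
  T2 -> b
  T3 -> a

CYK table (by increasing span):
  [0..0]={T2}  "b"  orig:{}
  [1..1]={T2}  "b"  orig:{}
  [2..2]={T0}  "d"  orig:{}
  [0..1]={S}  "bb"
  [1..2]=∅  "bd"
  [0..2]=∅  "bbd"

S ∉ T[0,2] ⇒ NO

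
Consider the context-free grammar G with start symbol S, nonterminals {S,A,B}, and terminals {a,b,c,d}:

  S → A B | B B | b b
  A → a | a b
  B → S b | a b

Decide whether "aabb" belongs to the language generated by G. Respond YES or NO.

CNF form of G:
  S -> A B | B B | T1 T1
  A -> T0 T1 | a
  B -> S T1 | T0 T1
  T0 -> a
  T1 -> b

CYK table (by increasing span):
  cell(0,0) a: {A,T0}  orig:{A}
  cell(1,1) a: {A,T0}  orig:{A}
  cell(2,2) b: {T1}  orig:{}
  cell(3,3) b: {T1}  orig:{}
  cell(0,1) aa: ∅
  cell(1,2) ab: {A,B}
  cell(2,3) bb: {S}
  cell(0,2) aab: {S}
  cell(1,3) abb: ∅
  cell(0,3) aabb: {B}

S ∉ T[0,3] ⇒ NO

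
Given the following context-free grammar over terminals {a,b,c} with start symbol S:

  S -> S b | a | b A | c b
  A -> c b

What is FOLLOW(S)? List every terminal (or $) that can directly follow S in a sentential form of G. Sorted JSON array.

Compute FIRST by fixpoint:
pass 1:
  A via A→c b: +{c}
  S via S→a: +{a}
  S via S→b A: +{b}
  S via S→c b: +{c}
  FIRST[S]={a,b,c}  FIRST[A]={c}
pass 2: — fixpoint
  FIRST[S]={a,b,c}  FIRST[A]={c}

Compute FOLLOW by fixpoint:
initialize: $ ∈ FOLLOW(S)
round 1:
  S→S b: FOLLOW(S) ⊇ FIRST(b) = {b}; new: +{b}
  S→b A: FOLLOW(A) ⊇ FOLLOW(S) ⊇ {$,b}; new: +{$,b}
  S: {$,b}  A: {$,b}
round 2: done
  S: {$,b}  A: {$,b}

FOLLOW(S) = ["$", "b"]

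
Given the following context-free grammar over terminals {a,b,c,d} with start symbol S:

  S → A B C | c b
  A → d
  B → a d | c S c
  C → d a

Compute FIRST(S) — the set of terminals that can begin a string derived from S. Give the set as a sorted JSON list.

FIRST sets, iterate to fixpoint:
round 1:
  A via A→d: +{d}
  B via B→a d: +{a}
  B via B→c S c: +{c}
  C via C→d a: +{d}
  S via S→A B C: +{d}
  S via S→c b: +{c}
  FIRST(S)={c,d}  FIRST(A)={d}  FIRST(B)={a,c}  FIRST(C)={d}
round 2: — fixpoint
  FIRST(S)={c,d}  FIRST(A)={d}  FIRST(B)={a,c}  FIRST(C)={d}

FIRST(S) = ["c", "d"]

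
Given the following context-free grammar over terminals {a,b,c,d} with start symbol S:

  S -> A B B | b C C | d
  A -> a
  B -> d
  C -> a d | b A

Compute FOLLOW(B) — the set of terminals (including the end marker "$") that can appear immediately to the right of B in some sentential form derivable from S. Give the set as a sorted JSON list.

Compute FIRST by fixpoint:
[1]
  A via A→a: +{a}
  B via B→d: +{d}
  C via C→a d: +{a}
  C via C→b A: +{b}
  S via S→A B B: +{a}
  S via S→b C C: +{b}
  S via S→d: +{d}
  FIRST(S)={a,b,d}  FIRST(A)={a}  FIRST(B)={d}  FIRST(C)={a,b}
[2] done
  FIRST(S)={a,b,d}  FIRST(A)={a}  FIRST(B)={d}  FIRST(C)={a,b}

FOLLOW sets:
FOLLOW(S) := {$}
pass 1:
  S→A B B: FOLLOW(A) ⊇ FIRST(B) = {d}; new: +{d}
  S→A B B: FOLLOW(B) ⊇ FIRST(B) = {d}; new: +{d}
  S→A B B: FOLLOW(B) ⊇ FOLLOW(S) ⊇ {$}; new: +{$}
  S→b C C: FOLLOW(C) ⊇ FIRST(C) = {a,b}; new: +{a,b}
  S→b C C: FOLLOW(C) ⊇ FOLLOW(S) ⊇ {$}; new: +{$}
  FOLLOW[S]={$}  FOLLOW[A]={d}  FOLLOW[B]={$,d}  FOLLOW[C]={$,a,b}
pass 2:
  C→b A: FOLLOW(A) ⊇ FOLLOW(C) ⊇ {$,a,b}; new: +{$,a,b}
  FOLLOW[S]={$}  FOLLOW[A]={$,a,b,d}  FOLLOW[B]={$,d}  FOLLOW[C]={$,a,b}
pass 3: — fixpoint
  FOLLOW[S]={$}  FOLLOW[A]={$,a,b,d}  FOLLOW[B]={$,d}  FOLLOW[C]={$,a,b}

FOLLOW(B) = ["$", "d"]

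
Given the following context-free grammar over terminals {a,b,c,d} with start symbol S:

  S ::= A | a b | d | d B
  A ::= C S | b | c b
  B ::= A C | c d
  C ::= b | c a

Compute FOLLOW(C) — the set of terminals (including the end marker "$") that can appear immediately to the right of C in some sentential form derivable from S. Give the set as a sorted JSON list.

FIRST sets, iterate to fixpoint:
[1]
  A via A→b: +{b}
  A via A→c b: +{c}
  B via B→A C: +{b,c}
  C via C→b: +{b}
  C via C→c a: +{c}
  S via S→A: +{b,c}
  S via S→a b: +{a}
  S via S→d: +{d}
  FIRST(S)={a,b,c,d}  FIRST(A)={b,c}  FIRST(B)={b,c}  FIRST(C)={b,c}
[2] — fixpoint
  FIRST(S)={a,b,c,d}  FIRST(A)={b,c}  FIRST(B)={b,c}  FIRST(C)={b,c}

Compute FOLLOW by fixpoint:
FOLLOW(S) := {$}
[1]
  A→C S: FOLLOW(C) ⊇ FIRST(S) = {a,b,c,d}; new: +{a,b,c,d}
  B→A C: FOLLOW(A) ⊇ FIRST(C) = {b,c}; new: +{b,c}
  S→A: FOLLOW(A) ⊇ FOLLOW(S) ⊇ {$}; new: +{$}
  S→d B: FOLLOW(B) ⊇ FOLLOW(S) ⊇ {$}; new: +{$}
  FOLLOW(S)={$}  FOLLOW(A)={$,b,c}  FOLLOW(B)={$}  FOLLOW(C)={a,b,c,d}
[2]
  A→C S: FOLLOW(S) ⊇ FOLLOW(A) ⊇ {$,b,c}; new: +{b,c}
  B→A C: FOLLOW(C) ⊇ FOLLOW(B) ⊇ {$}; new: +{$}
  S→d B: FOLLOW(B) ⊇ FOLLOW(S) ⊇ {$,b,c}; new: +{b,c}
  FOLLOW(S)={$,b,c}  FOLLOW(A)={$,b,c}  FOLLOW(B)={$,b,c}  FOLLOW(C)={$,a,b,c,d}
[3] done
  FOLLOW(S)={$,b,c}  FOLLOW(A)={$,b,c}  FOLLOW(B)={$,b,c}  FOLLOW(C)={$,a,b,c,d}

FOLLOW(C) = ["$", "a", "b", "c", "d"]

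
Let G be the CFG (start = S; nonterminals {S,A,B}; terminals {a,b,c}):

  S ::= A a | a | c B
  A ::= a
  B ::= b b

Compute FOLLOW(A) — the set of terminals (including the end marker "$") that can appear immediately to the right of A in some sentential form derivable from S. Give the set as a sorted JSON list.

FIRST iteration:
[1]
  A via A→a: +{a}
  B via B→b b: +{b}
  S via S→A a: +{a}
  S via S→c B: +{c}
  FIRST(S)={a,c}  FIRST(A)={a}  FIRST(B)={b}
[2] (no change)
  FIRST(S)={a,c}  FIRST(A)={a}  FIRST(B)={b}

FOLLOW sets:
FOLLOW(S) := {$}
round 1:
  S→A a: FOLLOW(A) ⊇ FIRST(a) = {a}; new: +{a}
  S→c B: FOLLOW(B) ⊇ FOLLOW(S) ⊇ {$}; new: +{$}
  FOLLOW(S)={$}  FOLLOW(A)={a}  FOLLOW(B)={$}
round 2: (no change)
  FOLLOW(S)={$}  FOLLOW(A)={a}  FOLLOW(B)={$}

FOLLOW(A) = ["a"]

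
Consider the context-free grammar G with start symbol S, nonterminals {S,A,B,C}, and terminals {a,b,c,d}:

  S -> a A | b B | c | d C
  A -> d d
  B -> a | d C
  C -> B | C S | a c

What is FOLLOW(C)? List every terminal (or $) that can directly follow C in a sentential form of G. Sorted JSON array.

FIRST sets, iterate to fixpoint:
[1]
  A via A→d d: +{d}
  B via B→a: +{a}
  B via B→d C: +{d}
  C via C→B: +{a,d}
  S via S→a A: +{a}
  S via S→b B: +{b}
  S via S→c: +{c}
  S via S→d C: +{d}
  FIRST[S]={a,b,c,d}  FIRST[A]={d}  FIRST[B]={a,d}  FIRST[C]={a,d}
[2] — fixpoint
  FIRST[S]={a,b,c,d}  FIRST[A]={d}  FIRST[B]={a,d}  FIRST[C]={a,d}

Compute FOLLOW by fixpoint:
seed FOLLOW(S) with $
pass 1:
  C→C S: FOLLOW(C) ⊇ FIRST(S) = {a,b,c,d}; new: +{a,b,c,d}
  C→C S: FOLLOW(S) ⊇ FOLLOW(C) ⊇ {a,b,c,d}; new: +{a,b,c,d}
  S→a A: FOLLOW(A) ⊇ FOLLOW(S) ⊇ {$,a,b,c,d}; new: +{$,a,b,c,d}
  S→b B: FOLLOW(B) ⊇ FOLLOW(S) ⊇ {$,a,b,c,d}; new: +{$,a,b,c,d}
  S→d C: FOLLOW(C) ⊇ FOLLOW(S) ⊇ {$,a,b,c,d}; new: +{$}
  S: {$,a,b,c,d}  A: {$,a,b,c,d}  B: {$,a,b,c,d}  C: {$,a,b,c,d}
pass 2: (stable)
  S: {$,a,b,c,d}  A: {$,a,b,c,d}  B: {$,a,b,c,d}  C: {$,a,b,c,d}

FOLLOW(C) = ["$", "a", "b", "c", "d"]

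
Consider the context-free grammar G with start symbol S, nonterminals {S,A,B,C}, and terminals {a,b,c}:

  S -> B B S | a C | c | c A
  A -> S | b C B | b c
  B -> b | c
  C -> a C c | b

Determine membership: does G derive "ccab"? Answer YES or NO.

Convert to CNF:
  S -> B X6 | T0 C | T2 A | c
  A -> B X3 | T0 C | T1 T2 | T1 X4 | T2 A | c
  B -> b | c
  C -> T0 X5 | b
  T0 -> a
  T1 -> b
  T2 -> c
  X3 -> B S
  X4 -> C B
  X5 -> C T2
  X6 -> B S

Fill CYK table bottom-up:
  [0..0]={A,B,S,T2}  "c"  orig:{A,B,S}
  [1..1]={A,B,S,T2}  "c"  orig:{A,B,S}
  [2..2]={T0}  "a"  orig:{}
  [3..3]={B,C,T1}  "b"  orig:{B,C}
  [0..1]={A,S,X3,X6}  "cc"  orig:{A,S}
  [1..2]=∅  "ca"
  [2..3]={A,S}  "ab"
  [0..2]=∅  "cca"
  [1..3]={A,S,X3,X6}  "cab"  orig:{A,S}
  [0..3]={A,S,X3,X6}  "ccab"  orig:{A,S}

S ∈ T[0,3] ⇒ YES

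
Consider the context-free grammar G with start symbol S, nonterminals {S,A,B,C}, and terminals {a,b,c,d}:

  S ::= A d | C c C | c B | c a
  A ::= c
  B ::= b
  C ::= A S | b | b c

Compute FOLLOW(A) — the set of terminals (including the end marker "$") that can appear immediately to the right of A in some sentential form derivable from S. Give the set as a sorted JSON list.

Compute FIRST by fixpoint:
round 1:
  A via A→c: +{c}
  B via B→b: +{b}
  C via C→A S: +{c}
  C via C→b: +{b}
  S via S→A d: +{c}
  S via S→C c C: +{b}
  FIRST[S]={b,c}  FIRST[A]={c}  FIRST[B]={b}  FIRST[C]={b,c}
round 2: (no change)
  FIRST[S]={b,c}  FIRST[A]={c}  FIRST[B]={b}  FIRST[C]={b,c}

FOLLOW sets:
FOLLOW(S) := {$}
iter 1:
  C→A S: FOLLOW(A) ⊇ FIRST(S) = {b,c}; new: +{b,c}
  S→A d: FOLLOW(A) ⊇ FIRST(d) = {d}; new: +{d}
  S→C c C: FOLLOW(C) ⊇ FIRST(c) = {c}; new: +{c}
  S→C c C: FOLLOW(C) ⊇ FOLLOW(S) ⊇ {$}; new: +{$}
  S→c B: FOLLOW(B) ⊇ FOLLOW(S) ⊇ {$}; new: +{$}
  FOLLOW(S)={$}  FOLLOW(A)={b,c,d}  FOLLOW(B)={$}  FOLLOW(C)={$,c}
iter 2:
  C→A S: FOLLOW(S) ⊇ FOLLOW(C) ⊇ {$,c}; new: +{c}
  S→c B: FOLLOW(B) ⊇ FOLLOW(S) ⊇ {$,c}; new: +{c}
  FOLLOW(S)={$,c}  FOLLOW(A)={b,c,d}  FOLLOW(B)={$,c}  FOLLOW(C)={$,c}
iter 3: (stable)
  FOLLOW(S)={$,c}  FOLLOW(A)={b,c,d}  FOLLOW(B)={$,c}  FOLLOW(C)={$,c}

FOLLOW(A) = ["b", "c", "d"]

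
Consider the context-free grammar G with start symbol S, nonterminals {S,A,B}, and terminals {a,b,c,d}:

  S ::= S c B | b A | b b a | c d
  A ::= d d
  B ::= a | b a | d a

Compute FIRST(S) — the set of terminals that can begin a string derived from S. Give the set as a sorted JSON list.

FIRST sets, iterate to fixpoint:
iter 1:
  A via A→d d: +{d}
  B via B→a: +{a}
  B via B→b a: +{b}
  B via B→d a: +{d}
  S via S→b A: +{b}
  S via S→c d: +{c}
  S: {b,c}  A: {d}  B: {a,b,d}
iter 2: (no change)
  S: {b,c}  A: {d}  B: {a,b,d}

FIRST(S) = ["b", "c"]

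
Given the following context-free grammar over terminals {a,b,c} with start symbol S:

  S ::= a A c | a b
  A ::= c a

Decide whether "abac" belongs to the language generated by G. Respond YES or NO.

Convert to CNF:
  S -> T1 T2 | T1 X3
  A -> T0 T1
  T0 -> c
  T1 -> a
  T2 -> b
  X3 -> A T0

CYK table (by increasing span):
  T[0,0] 'a' = {T1}  orig:{}
  T[1,1] 'b' = {T2}  orig:{}
  T[2,2] 'a' = {T1}  orig:{}
  T[3,3] 'c' = {T0}  orig:{}
  T[0,1] 'ab' = {S}
  T[1,2] 'ba' = ∅
  T[2,3] 'ac' = ∅
  T[0,2] 'aba' = ∅
  T[1,3] 'bac' = ∅
  T[0,3] 'abac' = ∅

S ∉ T[0,3] ⇒ NO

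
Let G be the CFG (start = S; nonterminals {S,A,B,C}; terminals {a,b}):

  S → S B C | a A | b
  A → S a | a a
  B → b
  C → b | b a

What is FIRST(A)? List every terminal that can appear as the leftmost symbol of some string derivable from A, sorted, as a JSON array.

Compute FIRST by fixpoint:
iter 1:
  A via A→a a: +{a}
  B via B→b: +{b}
  C via C→b: +{b}
  S via S→a A: +{a}
  S via S→b: +{b}
  S: {a,b}  A: {a}  B: {b}  C: {b}
iter 2:
  A via A→S a: +{b}
  S: {a,b}  A: {a,b}  B: {b}  C: {b}
iter 3: (stable)
  S: {a,b}  A: {a,b}  B: {b}  C: {b}

FIRST(A) = ["a", "b"]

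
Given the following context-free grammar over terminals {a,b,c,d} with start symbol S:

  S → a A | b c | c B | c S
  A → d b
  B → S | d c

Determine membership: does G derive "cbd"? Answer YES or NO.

CNF form of G:
  S -> T1 T3 | T2 A | T3 B | T3 S
  A -> T0 T1
  B -> T0 T3 | T1 T3 | T2 A | T3 B | T3 S
  T0 -> d
  T1 -> b
  T2 -> a
  T3 -> c

Fill CYK table bottom-up:
  T[0,0] 'c' = {T3}  orig:{}
  T[1,1] 'b' = {T1}  orig:{}
  T[2,2] 'd' = {T0}  orig:{}
  T[0,1] 'cb' = ∅
  T[1,2] 'bd' = ∅
  T[0,2] 'cbd' = ∅

S ∉ T[0,2] ⇒ NO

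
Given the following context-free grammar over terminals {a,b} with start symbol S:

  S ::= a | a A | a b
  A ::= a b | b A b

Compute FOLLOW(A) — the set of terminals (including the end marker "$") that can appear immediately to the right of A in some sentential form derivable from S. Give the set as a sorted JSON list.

Compute FIRST by fixpoint:
[1]
  A via A→a b: +{a}
  A via A→b A b: +{b}
  S via S→a: +{a}
  FIRST[S]={a}  FIRST[A]={a,b}
[2] done
  FIRST[S]={a}  FIRST[A]={a,b}

Compute FOLLOW by fixpoint:
FOLLOW(S) := {$}
[1]
  A→b A b: FOLLOW(A) ⊇ FIRST(b) = {b}; new: +{b}
  S→a A: FOLLOW(A) ⊇ FOLLOW(S) ⊇ {$}; new: +{$}
  FOLLOW[S]={$}  FOLLOW[A]={$,b}
[2] (no change)
  FOLLOW[S]={$}  FOLLOW[A]={$,b}

FOLLOW(A) = ["$", "b"]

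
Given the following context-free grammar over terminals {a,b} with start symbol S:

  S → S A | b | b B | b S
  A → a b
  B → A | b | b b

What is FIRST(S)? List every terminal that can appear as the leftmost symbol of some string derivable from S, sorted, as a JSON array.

FIRST sets, iterate to fixpoint:
pass 1:
  A via A→a b: +{a}
  B via B→A: +{a}
  B via B→b: +{b}
  S via S→b: +{b}
  FIRST[S]={b}  FIRST[A]={a}  FIRST[B]={a,b}
pass 2: — fixpoint
  FIRST[S]={b}  FIRST[A]={a}  FIRST[B]={a,b}

FIRST(S) = ["b"]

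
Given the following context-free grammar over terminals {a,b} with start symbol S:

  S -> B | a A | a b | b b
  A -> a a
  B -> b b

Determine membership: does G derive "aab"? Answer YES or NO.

CNF form of G:
  S -> T0 A | T0 T1 | T1 T1
  A -> T0 T0
  B -> T1 T1
  T0 -> a
  T1 -> b

Fill CYK table bottom-up:
  cell(0,0) a: {T0}  orig:{}
  cell(1,1) a: {T0}  orig:{}
  cell(2,2) b: {T1}  orig:{}
  cell(0,1) aa: {A}
  cell(1,2) ab: {S}
  cell(0,2) aab: ∅

S ∉ T[0,2] ⇒ NO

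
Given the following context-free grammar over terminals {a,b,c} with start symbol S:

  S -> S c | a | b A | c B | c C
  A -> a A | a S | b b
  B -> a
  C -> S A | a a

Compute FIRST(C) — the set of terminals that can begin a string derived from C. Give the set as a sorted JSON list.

Compute FIRST by fixpoint:
round 1:
  A via A→a A: +{a}
  A via A→b b: +{b}
  B via B→a: +{a}
  C via C→a a: +{a}
  S via S→a: +{a}
  S via S→b A: +{b}
  S via S→c B: +{c}
  S: {a,b,c}  A: {a,b}  B: {a}  C: {a}
round 2:
  C via C→S A: +{b,c}
  S: {a,b,c}  A: {a,b}  B: {a}  C: {a,b,c}
round 3: — fixpoint
  S: {a,b,c}  A: {a,b}  B: {a}  C: {a,b,c}

FIRST(C) = ["a", "b", "c"]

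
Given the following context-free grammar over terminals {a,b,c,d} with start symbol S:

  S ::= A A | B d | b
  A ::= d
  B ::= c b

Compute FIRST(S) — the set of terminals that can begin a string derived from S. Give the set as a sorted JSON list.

Compute FIRST by fixpoint:
round 1:
  A via A→d: +{d}
  B via B→c b: +{c}
  S via S→A A: +{d}
  S via S→B d: +{c}
  S via S→b: +{b}
  FIRST(S)={b,c,d}  FIRST(A)={d}  FIRST(B)={c}
round 2: — fixpoint
  FIRST(S)={b,c,d}  FIRST(A)={d}  FIRST(B)={c}

FIRST(S) = ["b", "c", "d"]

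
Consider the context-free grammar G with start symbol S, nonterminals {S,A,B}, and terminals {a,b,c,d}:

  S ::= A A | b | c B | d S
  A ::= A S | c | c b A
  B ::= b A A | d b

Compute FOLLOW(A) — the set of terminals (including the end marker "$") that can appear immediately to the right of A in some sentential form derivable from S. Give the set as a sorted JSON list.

FIRST iteration:
round 1:
  A via A→c: +{c}
  B via B→b A A: +{b}
  B via B→d b: +{d}
  S via S→A A: +{c}
  S via S→b: +{b}
  S via S→d S: +{d}
  S: {b,c,d}  A: {c}  B: {b,d}
round 2: done
  S: {b,c,d}  A: {c}  B: {b,d}

FOLLOW sets:
initialize: $ ∈ FOLLOW(S)
iter 1:
  A→A S: FOLLOW(A) ⊇ FIRST(S) = {b,c,d}; new: +{b,c,d}
  A→A S: FOLLOW(S) ⊇ FOLLOW(A) ⊇ {b,c,d}; new: +{b,c,d}
  S→A A: FOLLOW(A) ⊇ FOLLOW(S) ⊇ {$,b,c,d}; new: +{$}
  S→c B: FOLLOW(B) ⊇ FOLLOW(S) ⊇ {$,b,c,d}; new: +{$,b,c,d}
  S: {$,b,c,d}  A: {$,b,c,d}  B: {$,b,c,d}
iter 2: — fixpoint
  S: {$,b,c,d}  A: {$,b,c,d}  B: {$,b,c,d}

FOLLOW(A) = ["$", "b", "c", "d"]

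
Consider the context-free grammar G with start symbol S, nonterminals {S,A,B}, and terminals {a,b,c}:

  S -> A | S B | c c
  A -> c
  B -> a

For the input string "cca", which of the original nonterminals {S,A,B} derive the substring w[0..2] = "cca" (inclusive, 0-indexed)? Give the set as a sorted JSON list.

Convert to CNF:
  S -> S B | T0 T0 | c
  A -> c
  B -> a
  T0 -> c

Fill CYK table bottom-up — only the sub-triangle for w[0..2]:
  [0..0]={A,S,T0}  "c"  orig:{A,S}
  [1..1]={A,S,T0}  "c"  orig:{A,S}
  [2..2]={B}  "a"
  [0..1]={S}  "cc"
  [1..2]={S}  "ca"
  [0..2]={S}  "cca"

Original NTs in T[0,2] deriving "cca": ["S"]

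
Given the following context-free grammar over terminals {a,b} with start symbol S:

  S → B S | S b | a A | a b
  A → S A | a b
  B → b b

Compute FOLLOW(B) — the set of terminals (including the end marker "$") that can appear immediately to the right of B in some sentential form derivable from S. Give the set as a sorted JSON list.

FIRST sets, iterate to fixpoint:
pass 1:
  A via A→a b: +{a}
  B via B→b b: +{b}
  S via S→B S: +{b}
  S via S→a A: +{a}
  FIRST[S]={a,b}  FIRST[A]={a}  FIRST[B]={b}
pass 2:
  A via A→S A: +{b}
  FIRST[S]={a,b}  FIRST[A]={a,b}  FIRST[B]={b}
pass 3: (stable)
  FIRST[S]={a,b}  FIRST[A]={a,b}  FIRST[B]={b}

FOLLOW sets:
FOLLOW(S) := {$}
[1]
  A→S A: FOLLOW(S) ⊇ FIRST(A) = {a,b}; new: +{a,b}
  S→B S: FOLLOW(B) ⊇ FIRST(S) = {a,b}; new: +{a,b}
  S→a A: FOLLOW(A) ⊇ FOLLOW(S) ⊇ {$,a,b}; new: +{$,a,b}
  FOLLOW[S]={$,a,b}  FOLLOW[A]={$,a,b}  FOLLOW[B]={a,b}
[2] (stable)
  FOLLOW[S]={$,a,b}  FOLLOW[A]={$,a,b}  FOLLOW[B]={a,b}

FOLLOW(B) = ["a", "b"]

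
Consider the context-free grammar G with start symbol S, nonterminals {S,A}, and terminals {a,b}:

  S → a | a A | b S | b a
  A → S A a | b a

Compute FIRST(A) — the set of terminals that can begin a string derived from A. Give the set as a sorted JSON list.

FIRST iteration:
[1]
  A via A→b a: +{b}
  S via S→a: +{a}
  S via S→b S: +{b}
  FIRST[S]={a,b}  FIRST[A]={b}
[2]
  A via A→S A a: +{a}
  FIRST[S]={a,b}  FIRST[A]={a,b}
[3] (no change)
  FIRST[S]={a,b}  FIRST[A]={a,b}

FIRST(A) = ["a", "b"]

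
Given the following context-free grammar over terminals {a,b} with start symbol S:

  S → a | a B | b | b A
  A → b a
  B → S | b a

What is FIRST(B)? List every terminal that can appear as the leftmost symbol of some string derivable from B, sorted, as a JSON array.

FIRST iteration:
[1]
  A via A→b a: +{b}
  B via B→b a: +{b}
  S via S→a: +{a}
  S via S→b: +{b}
  S: {a,b}  A: {b}  B: {b}
[2]
  B via B→S: +{a}
  S: {a,b}  A: {b}  B: {a,b}
[3] (no change)
  S: {a,b}  A: {b}  B: {a,b}

FIRST(B) = ["a", "b"]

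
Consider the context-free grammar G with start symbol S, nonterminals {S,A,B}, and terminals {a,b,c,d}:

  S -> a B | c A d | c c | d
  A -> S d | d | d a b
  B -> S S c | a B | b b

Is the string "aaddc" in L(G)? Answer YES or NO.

Convert to CNF:
  S -> T1 B | T3 T3 | T3 X6 | d
  A -> S T0 | T0 X4 | d
  B -> S X5 | T1 B | T2 T2
  T0 -> d
  T1 -> a
  T2 -> b
  T3 -> c
  X4 -> T1 T2
  X5 -> S T3
  X6 -> A T0

Fill CYK table bottom-up:
  cell(0,0) a: {T1}  orig:{}
  cell(1,1) a: {T1}  orig:{}
  cell(2,2) d: {A,S,T0}  orig:{A,S}
  cell(3,3) d: {A,S,T0}  orig:{A,S}
  cell(4,4) c: {T3}  orig:{}
  cell(0,1) aa: ∅
  cell(1,2) ad: ∅
  cell(2,3) dd: {A,X6}  orig:{A}
  cell(3,4) dc: {X5}  orig:{}
  cell(0,2) aad: ∅
  cell(1,3) add: ∅
  cell(2,4) ddc: {B}
  cell(0,3) aadd: ∅
  cell(1,4) addc: {B,S}
  cell(0,4) aaddc: {B,S}

S ∈ T[0,4] ⇒ YES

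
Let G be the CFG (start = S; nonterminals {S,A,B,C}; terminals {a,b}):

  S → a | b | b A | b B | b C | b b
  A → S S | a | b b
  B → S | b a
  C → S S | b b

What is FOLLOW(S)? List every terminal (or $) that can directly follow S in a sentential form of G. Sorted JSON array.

FIRST sets, iterate to fixpoint:
[1]
  A via A→a: +{a}
  A via A→b b: +{b}
  B via B→b a: +{b}
  C via C→b b: +{b}
  S via S→a: +{a}
  S via S→b: +{b}
  S: {a,b}  A: {a,b}  B: {b}  C: {b}
[2]
  B via B→S: +{a}
  C via C→S S: +{a}
  S: {a,b}  A: {a,b}  B: {a,b}  C: {a,b}
[3] — fixpoint
  S: {a,b}  A: {a,b}  B: {a,b}  C: {a,b}

Compute FOLLOW by fixpoint:
seed FOLLOW(S) with $
pass 1:
  A→S S: FOLLOW(S) ⊇ FIRST(S) = {a,b}; new: +{a,b}
  S→b A: FOLLOW(A) ⊇ FOLLOW(S) ⊇ {$,a,b}; new: +{$,a,b}
  S→b B: FOLLOW(B) ⊇ FOLLOW(S) ⊇ {$,a,b}; new: +{$,a,b}
  S→b C: FOLLOW(C) ⊇ FOLLOW(S) ⊇ {$,a,b}; new: +{$,a,b}
  FOLLOW[S]={$,a,b}  FOLLOW[A]={$,a,b}  FOLLOW[B]={$,a,b}  FOLLOW[C]={$,a,b}
pass 2: (no change)
  FOLLOW[S]={$,a,b}  FOLLOW[A]={$,a,b}  FOLLOW[B]={$,a,b}  FOLLOW[C]={$,a,b}

FOLLOW(S) = ["$", "a", "b"]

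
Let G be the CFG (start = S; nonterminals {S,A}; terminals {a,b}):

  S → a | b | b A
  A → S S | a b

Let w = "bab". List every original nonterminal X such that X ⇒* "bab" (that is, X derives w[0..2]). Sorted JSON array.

Convert to CNF:
  S -> T1 A | a | b
  A -> S S | T0 T1
  T0 -> a
  T1 -> b

Fill CYK table bottom-up (cells [i..j] with 0 ≤ i ≤ j ≤ 2 only):
  [0..0]={S,T1}  "b"  orig:{S}
  [1..1]={S,T0}  "a"  orig:{S}
  [2..2]={S,T1}  "b"  orig:{S}
  [0..1]={A}  "ba"
  [1..2]={A}  "ab"
  [0..2]={S}  "bab"

Original NTs in T[0,2] deriving "bab": ["S"]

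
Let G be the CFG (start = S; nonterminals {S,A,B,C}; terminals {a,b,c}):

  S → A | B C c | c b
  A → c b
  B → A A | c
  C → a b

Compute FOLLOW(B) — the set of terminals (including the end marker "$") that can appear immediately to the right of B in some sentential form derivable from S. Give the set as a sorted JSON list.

Compute FIRST by fixpoint:
round 1:
  A via A→c b: +{c}
  B via B→A A: +{c}
  C via C→a b: +{a}
  S via S→A: +{c}
  FIRST[S]={c}  FIRST[A]={c}  FIRST[B]={c}  FIRST[C]={a}
round 2: (no change)
  FIRST[S]={c}  FIRST[A]={c}  FIRST[B]={c}  FIRST[C]={a}

FOLLOW iteration:
seed FOLLOW(S) with $
pass 1:
  B→A A: FOLLOW(A) ⊇ FIRST(A) = {c}; new: +{c}
  S→A: FOLLOW(A) ⊇ FOLLOW(S) ⊇ {$}; new: +{$}
  S→B C c: FOLLOW(B) ⊇ FIRST(C) = {a}; new: +{a}
  S→B C c: FOLLOW(C) ⊇ FIRST(c) = {c}; new: +{c}
  S: {$}  A: {$,c}  B: {a}  C: {c}
pass 2:
  B→A A: FOLLOW(A) ⊇ FOLLOW(B) ⊇ {a}; new: +{a}
  S: {$}  A: {$,a,c}  B: {a}  C: {c}
pass 3: (stable)
  S: {$}  A: {$,a,c}  B: {a}  C: {c}

FOLLOW(B) = ["a"]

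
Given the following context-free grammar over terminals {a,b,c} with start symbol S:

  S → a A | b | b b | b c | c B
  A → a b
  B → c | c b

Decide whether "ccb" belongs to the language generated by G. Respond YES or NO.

Convert to CNF:
  S -> T0 A | T1 T1 | T1 T2 | T2 B | b
  A -> T0 T1
  B -> T2 T1 | c
  T0 -> a
  T1 -> b
  T2 -> c

CYK fill:
  T[0,0] 'c' = {B,T2}  orig:{B}
  T[1,1] 'c' = {B,T2}  orig:{B}
  T[2,2] 'b' = {S,T1}  orig:{S}
  T[0,1] 'cc' = {S}
  T[1,2] 'cb' = {B}
  T[0,2] 'ccb' = {S}

S ∈ T[0,2] ⇒ YES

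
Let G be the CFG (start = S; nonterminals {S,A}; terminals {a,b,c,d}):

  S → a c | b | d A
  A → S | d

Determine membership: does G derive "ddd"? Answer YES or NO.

Convert to CNF:
  S -> T0 T1 | T2 A | b
  A -> T0 T1 | T2 A | b | d
  T0 -> a
  T1 -> c
  T2 -> d

CYK fill:
  cell(0,0) d: {A,T2}  orig:{A}
  cell(1,1) d: {A,T2}  orig:{A}
  cell(2,2) d: {A,T2}  orig:{A}
  cell(0,1) dd: {A,S}
  cell(1,2) dd: {A,S}
  cell(0,2) ddd: {A,S}

S ∈ T[0,2] ⇒ YES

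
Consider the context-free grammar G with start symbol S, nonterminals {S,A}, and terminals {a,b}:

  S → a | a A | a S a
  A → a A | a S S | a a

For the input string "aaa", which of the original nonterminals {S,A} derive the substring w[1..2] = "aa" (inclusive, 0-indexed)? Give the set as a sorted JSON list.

CNF form of G:
  S -> T0 A | T0 X2 | a
  A -> T0 A | T0 T0 | T0 X1
  T0 -> a
  X1 -> S S
  X2 -> S T0

Fill CYK table bottom-up — only the sub-triangle for w[1..2]:
  [1..1]={S,T0}  "a"  orig:{S}
  [2..2]={S,T0}  "a"  orig:{S}
  [1..2]={A,X1,X2}  "aa"  orig:{A}

Original NTs in T[1,2] deriving "aa": ["A"]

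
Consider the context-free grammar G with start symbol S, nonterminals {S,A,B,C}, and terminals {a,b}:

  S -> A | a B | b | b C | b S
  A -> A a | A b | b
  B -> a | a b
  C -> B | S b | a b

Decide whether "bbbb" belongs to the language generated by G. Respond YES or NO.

Convert to CNF:
  S -> A T0 | A T1 | T0 B | T1 C | T1 S | b
  A -> A T0 | A T1 | b
  B -> T0 T1 | a
  C -> S T1 | T0 T1 | a
  T0 -> a
  T1 -> b

Fill CYK table bottom-up:
  T[0,0] 'b' = {A,S,T1}  orig:{A,S}
  T[1,1] 'b' = {A,S,T1}  orig:{A,S}
  T[2,2] 'b' = {A,S,T1}  orig:{A,S}
  T[3,3] 'b' = {A,S,T1}  orig:{A,S}
  T[0,1] 'bb' = {A,C,S}
  T[1,2] 'bb' = {A,C,S}
  T[2,3] 'bb' = {A,C,S}
  T[0,2] 'bbb' = {A,C,S}
  T[1,3] 'bbb' = {A,C,S}
  T[0,3] 'bbbb' = {A,C,S}

S ∈ T[0,3] ⇒ YES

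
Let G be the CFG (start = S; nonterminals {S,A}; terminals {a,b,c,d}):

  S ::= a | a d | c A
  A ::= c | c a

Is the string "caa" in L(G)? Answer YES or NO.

CNF form of G:
  S -> T0 A | T1 T2 | a
  A -> T0 T1 | c
  T0 -> c
  T1 -> a
  T2 -> d

CYK table (by increasing span):
  [0..0]={A,T0}  "c"  orig:{A}
  [1..1]={S,T1}  "a"  orig:{S}
  [2..2]={S,T1}  "a"  orig:{S}
  [0..1]={A}  "ca"
  [1..2]=∅  "aa"
  [0..2]=∅  "caa"

S ∉ T[0,2] ⇒ NO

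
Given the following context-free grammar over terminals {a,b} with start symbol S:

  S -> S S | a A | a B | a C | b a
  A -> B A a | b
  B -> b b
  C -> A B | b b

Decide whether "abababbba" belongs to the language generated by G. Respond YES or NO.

CNF form of G:
  S -> S S | T0 A | T0 B | T0 C | T1 T0
  A -> B X2 | b
  B -> T1 T1
  C -> A B | T1 T1
  T0 -> a
  T1 -> b
  X2 -> A T0

Fill CYK table bottom-up:
  T[0,0] 'a' = {T0}  orig:{}
  T[1,1] 'b' = {A,T1}  orig:{A}
  T[2,2] 'a' = {T0}  orig:{}
  T[3,3] 'b' = {A,T1}  orig:{A}
  T[4,4] 'a' = {T0}  orig:{}
  T[5,5] 'b' = {A,T1}  orig:{A}
  T[6,6] 'b' = {A,T1}  orig:{A}
  T[7,7] 'b' = {A,T1}  orig:{A}
  T[8,8] 'a' = {T0}  orig:{}
  T[0,1] 'ab' = {S}
  T[1,2] 'ba' = {S,X2}  orig:{S}
  T[2,3] 'ab' = {S}
  T[3,4] 'ba' = {S,X2}  orig:{S}
  T[4,5] 'ab' = {S}
  T[5,6] 'bb' = {B,C}
  T[6,7] 'bb' = {B,C}
  T[7,8] 'ba' = {S,X2}  orig:{S}
  T[0,2] 'aba' = ∅
  T[1,3] 'bab' = ∅
  T[2,4] 'aba' = ∅
  T[3,5] 'bab' = ∅
  T[4,6] 'abb' = {S}
  T[5,7] 'bbb' = {C}
  T[6,8] 'bba' = ∅
  T[0,3] 'abab' = {S}
  T[1,4] 'baba' = {S}
  T[2,5] 'abab' = {S}
  T[3,6] 'babb' = ∅
  T[4,7] 'abbb' = {S}
  T[5,8] 'bbba' = {A}
  T[0,4] 'ababa' = ∅
  T[1,5] 'babab' = ∅
  T[2,6] 'ababb' = {S}
  T[3,7] 'babbb' = ∅
  T[4,8] 'abbba' = {S}
  T[0,5] 'ababab' = {S}
  T[1,6] 'bababb' = ∅
  T[2,7] 'ababbb' = {S}
  T[3,8] 'babbba' = ∅
  T[0,6] 'abababb' = {S}
  T[1,7] 'bababbb' = ∅
  T[2,8] 'ababbba' = {S}
  T[0,7] 'abababbb' = {S}
  T[1,8] 'bababbba' = ∅
  T[0,8] 'abababbba' = {S}

S ∈ T[0,8] ⇒ YES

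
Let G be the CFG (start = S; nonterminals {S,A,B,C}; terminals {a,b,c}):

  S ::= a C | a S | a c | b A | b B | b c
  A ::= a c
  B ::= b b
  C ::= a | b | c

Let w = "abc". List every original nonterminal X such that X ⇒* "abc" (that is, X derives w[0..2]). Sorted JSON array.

CNF form of G:
  S -> T0 C | T0 S | T0 T1 | T2 A | T2 B | T2 T1
  A -> T0 T1
  B -> T2 T2
  C -> a | b | c
  T0 -> a
  T1 -> c
  T2 -> b

Fill CYK table bottom-up, restricted to cells inside w[0..2]:
  cell(0,0) a: {C,T0}  orig:{C}
  cell(1,1) b: {C,T2}  orig:{C}
  cell(2,2) c: {C,T1}  orig:{C}
  cell(0,1) ab: {S}
  cell(1,2) bc: {S}
  cell(0,2) abc: {S}

Original NTs in T[0,2] deriving "abc": ["S"]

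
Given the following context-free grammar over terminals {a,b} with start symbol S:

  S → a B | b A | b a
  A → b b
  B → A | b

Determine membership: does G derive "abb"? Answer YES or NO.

CNF form of G:
  S -> T0 A | T0 T1 | T1 B
  A -> T0 T0
  B -> T0 T0 | b
  T0 -> b
  T1 -> a

Fill CYK table bottom-up:
  T[0,0] 'a' = {T1}  orig:{}
  T[1,1] 'b' = {B,T0}  orig:{B}
  T[2,2] 'b' = {B,T0}  orig:{B}
  T[0,1] 'ab' = {S}
  T[1,2] 'bb' = {A,B}
  T[0,2] 'abb' = {S}

S ∈ T[0,2] ⇒ YES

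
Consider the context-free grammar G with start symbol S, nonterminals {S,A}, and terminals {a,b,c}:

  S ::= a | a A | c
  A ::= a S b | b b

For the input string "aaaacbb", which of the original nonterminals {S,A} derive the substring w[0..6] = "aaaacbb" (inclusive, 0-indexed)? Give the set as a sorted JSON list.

Convert to CNF:
  S -> T0 A | a | c
  A -> T0 X2 | T1 T1
  T0 -> a
  T1 -> b
  X2 -> S T1

CYK fill — only the sub-triangle for w[0..6]:
  [0..0]={S,T0}  "a"  orig:{S}
  [1..1]={S,T0}  "a"  orig:{S}
  [2..2]={S,T0}  "a"  orig:{S}
  [3..3]={S,T0}  "a"  orig:{S}
  [4..4]={S}  "c"
  [5..5]={T1}  "b"  orig:{}
  [6..6]={T1}  "b"  orig:{}
  [0..1]=∅  "aa"
  [1..2]=∅  "aa"
  [2..3]=∅  "aa"
  [3..4]=∅  "ac"
  [4..5]={X2}  "cb"  orig:{}
  [5..6]={A}  "bb"
  [0..2]=∅  "aaa"
  [1..3]=∅  "aaa"
  [2..4]=∅  "aac"
  [3..5]={A}  "acb"
  [4..6]=∅  "cbb"
  [0..3]=∅  "aaaa"
  [1..4]=∅  "aaac"
  [2..5]={S}  "aacb"
  [3..6]=∅  "acbb"
  [0..4]=∅  "aaaac"
  [1..5]=∅  "aaacb"
  [2..6]={X2}  "aacbb"  orig:{}
  [0..5]=∅  "aaaacb"
  [1..6]={A}  "aaacbb"
  [0..6]={S}  "aaaacbb"

Original NTs in T[0,6] deriving "aaaacbb": ["S"]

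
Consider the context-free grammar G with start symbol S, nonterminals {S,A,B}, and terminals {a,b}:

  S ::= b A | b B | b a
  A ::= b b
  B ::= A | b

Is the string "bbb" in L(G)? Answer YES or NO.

Convert to CNF:
  S -> T0 A | T0 B | T0 T1
  A -> T0 T0
  B -> T0 T0 | b
  T0 -> b
  T1 -> a

CYK fill:
  [0..0]={B,T0}  "b"  orig:{B}
  [1..1]={B,T0}  "b"  orig:{B}
  [2..2]={B,T0}  "b"  orig:{B}
  [0..1]={A,B,S}  "bb"
  [1..2]={A,B,S}  "bb"
  [0..2]={S}  "bbb"

S ∈ T[0,2] ⇒ YES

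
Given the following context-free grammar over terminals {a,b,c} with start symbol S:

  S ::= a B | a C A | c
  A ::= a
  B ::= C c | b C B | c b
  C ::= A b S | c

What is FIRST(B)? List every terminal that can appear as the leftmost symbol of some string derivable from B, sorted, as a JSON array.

FIRST sets, iterate to fixpoint:
[1]
  A via A→a: +{a}
  B via B→b C B: +{b}
  B via B→c b: +{c}
  C via C→A b S: +{a}
  C via C→c: +{c}
  S via S→a B: +{a}
  S via S→c: +{c}
  FIRST[S]={a,c}  FIRST[A]={a}  FIRST[B]={b,c}  FIRST[C]={a,c}
[2]
  B via B→C c: +{a}
  FIRST[S]={a,c}  FIRST[A]={a}  FIRST[B]={a,b,c}  FIRST[C]={a,c}
[3] (stable)
  FIRST[S]={a,c}  FIRST[A]={a}  FIRST[B]={a,b,c}  FIRST[C]={a,c}

FIRST(B) = ["a", "b", "c"]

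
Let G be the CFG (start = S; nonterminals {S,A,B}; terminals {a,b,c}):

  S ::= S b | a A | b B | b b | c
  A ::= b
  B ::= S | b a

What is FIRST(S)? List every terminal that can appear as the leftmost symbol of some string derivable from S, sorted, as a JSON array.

FIRST iteration:
pass 1:
  A via A→b: +{b}
  B via B→b a: +{b}
  S via S→a A: +{a}
  S via S→b B: +{b}
  S via S→c: +{c}
  S: {a,b,c}  A: {b}  B: {b}
pass 2:
  B via B→S: +{a,c}
  S: {a,b,c}  A: {b}  B: {a,b,c}
pass 3: (stable)
  S: {a,b,c}  A: {b}  B: {a,b,c}

FIRST(S) = ["a", "b", "c"]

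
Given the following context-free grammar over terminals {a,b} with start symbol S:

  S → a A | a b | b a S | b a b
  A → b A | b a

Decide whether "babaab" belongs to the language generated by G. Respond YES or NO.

Convert to CNF:
  S -> T0 X2 | T0 X3 | T1 A | T1 T0
  A -> T0 A | T0 T1
  T0 -> b
  T1 -> a
  X2 -> T1 S
  X3 -> T1 T0

CYK fill:
  [0..0]={T0}  "b"  orig:{}
  [1..1]={T1}  "a"  orig:{}
  [2..2]={T0}  "b"  orig:{}
  [3..3]={T1}  "a"  orig:{}
  [4..4]={T1}  "a"  orig:{}
  [5..5]={T0}  "b"  orig:{}
  [0..1]={A}  "ba"
  [1..2]={S,X3}  "ab"  orig:{S}
  [2..3]={A}  "ba"
  [3..4]=∅  "aa"
  [4..5]={S,X3}  "ab"  orig:{S}
  [0..2]={S}  "bab"
  [1..3]={S}  "aba"
  [2..4]=∅  "baa"
  [3..5]={X2}  "aab"  orig:{}
  [0..3]=∅  "baba"
  [1..4]=∅  "abaa"
  [2..5]={S}  "baab"
  [0..4]=∅  "babaa"
  [1..5]={X2}  "abaab"  orig:{}
  [0..5]={S}  "babaab"

S ∈ T[0,5] ⇒ YES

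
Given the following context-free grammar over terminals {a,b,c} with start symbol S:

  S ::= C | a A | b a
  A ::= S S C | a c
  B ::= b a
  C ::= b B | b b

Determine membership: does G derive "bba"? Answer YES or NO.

Convert to CNF:
  S -> T0 A | T2 B | T2 T0 | T2 T2
  A -> S X3 | T0 T1
  B -> T2 T0
  C -> T2 B | T2 T2
  T0 -> a
  T1 -> c
  T2 -> b
  X3 -> S C

CYK fill:
  cell(0,0) b: {T2}  orig:{}
  cell(1,1) b: {T2}  orig:{}
  cell(2,2) a: {T0}  orig:{}
  cell(0,1) bb: {C,S}
  cell(1,2) ba: {B,S}
  cell(0,2) bba: {C,S}

S ∈ T[0,2] ⇒ YES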